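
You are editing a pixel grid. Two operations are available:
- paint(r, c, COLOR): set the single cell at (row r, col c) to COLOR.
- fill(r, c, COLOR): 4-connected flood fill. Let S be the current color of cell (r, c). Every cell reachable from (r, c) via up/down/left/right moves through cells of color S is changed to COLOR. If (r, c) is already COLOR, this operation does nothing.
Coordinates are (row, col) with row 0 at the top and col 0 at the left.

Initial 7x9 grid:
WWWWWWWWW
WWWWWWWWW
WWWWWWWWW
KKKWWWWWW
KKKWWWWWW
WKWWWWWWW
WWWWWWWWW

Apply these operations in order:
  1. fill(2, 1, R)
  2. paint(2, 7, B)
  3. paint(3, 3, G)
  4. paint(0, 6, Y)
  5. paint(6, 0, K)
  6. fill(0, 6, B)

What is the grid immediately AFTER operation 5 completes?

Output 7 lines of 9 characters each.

Answer: RRRRRRYRR
RRRRRRRRR
RRRRRRRBR
KKKGRRRRR
KKKRRRRRR
RKRRRRRRR
KRRRRRRRR

Derivation:
After op 1 fill(2,1,R) [56 cells changed]:
RRRRRRRRR
RRRRRRRRR
RRRRRRRRR
KKKRRRRRR
KKKRRRRRR
RKRRRRRRR
RRRRRRRRR
After op 2 paint(2,7,B):
RRRRRRRRR
RRRRRRRRR
RRRRRRRBR
KKKRRRRRR
KKKRRRRRR
RKRRRRRRR
RRRRRRRRR
After op 3 paint(3,3,G):
RRRRRRRRR
RRRRRRRRR
RRRRRRRBR
KKKGRRRRR
KKKRRRRRR
RKRRRRRRR
RRRRRRRRR
After op 4 paint(0,6,Y):
RRRRRRYRR
RRRRRRRRR
RRRRRRRBR
KKKGRRRRR
KKKRRRRRR
RKRRRRRRR
RRRRRRRRR
After op 5 paint(6,0,K):
RRRRRRYRR
RRRRRRRRR
RRRRRRRBR
KKKGRRRRR
KKKRRRRRR
RKRRRRRRR
KRRRRRRRR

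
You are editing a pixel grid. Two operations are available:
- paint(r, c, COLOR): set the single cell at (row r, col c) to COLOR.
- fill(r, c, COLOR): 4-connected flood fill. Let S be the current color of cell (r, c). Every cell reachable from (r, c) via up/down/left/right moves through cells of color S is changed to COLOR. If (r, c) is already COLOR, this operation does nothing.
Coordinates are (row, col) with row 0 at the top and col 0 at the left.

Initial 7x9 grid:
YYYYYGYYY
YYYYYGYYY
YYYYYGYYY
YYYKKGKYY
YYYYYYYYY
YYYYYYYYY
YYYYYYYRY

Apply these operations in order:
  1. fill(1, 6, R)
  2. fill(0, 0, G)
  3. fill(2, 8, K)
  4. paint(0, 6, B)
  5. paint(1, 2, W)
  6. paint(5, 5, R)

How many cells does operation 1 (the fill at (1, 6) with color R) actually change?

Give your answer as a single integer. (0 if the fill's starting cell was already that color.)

Answer: 55

Derivation:
After op 1 fill(1,6,R) [55 cells changed]:
RRRRRGRRR
RRRRRGRRR
RRRRRGRRR
RRRKKGKRR
RRRRRRRRR
RRRRRRRRR
RRRRRRRRR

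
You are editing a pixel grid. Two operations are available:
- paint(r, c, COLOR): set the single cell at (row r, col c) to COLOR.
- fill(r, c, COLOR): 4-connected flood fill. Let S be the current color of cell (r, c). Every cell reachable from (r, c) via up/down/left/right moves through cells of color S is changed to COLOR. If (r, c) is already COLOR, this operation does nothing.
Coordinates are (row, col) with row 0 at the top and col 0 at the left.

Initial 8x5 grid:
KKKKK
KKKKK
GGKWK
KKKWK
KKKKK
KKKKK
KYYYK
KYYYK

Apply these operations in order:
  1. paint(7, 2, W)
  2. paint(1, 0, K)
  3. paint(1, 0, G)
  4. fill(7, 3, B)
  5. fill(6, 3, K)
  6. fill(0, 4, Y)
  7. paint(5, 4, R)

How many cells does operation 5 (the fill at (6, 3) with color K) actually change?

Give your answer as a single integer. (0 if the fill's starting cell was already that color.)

After op 1 paint(7,2,W):
KKKKK
KKKKK
GGKWK
KKKWK
KKKKK
KKKKK
KYYYK
KYWYK
After op 2 paint(1,0,K):
KKKKK
KKKKK
GGKWK
KKKWK
KKKKK
KKKKK
KYYYK
KYWYK
After op 3 paint(1,0,G):
KKKKK
GKKKK
GGKWK
KKKWK
KKKKK
KKKKK
KYYYK
KYWYK
After op 4 fill(7,3,B) [5 cells changed]:
KKKKK
GKKKK
GGKWK
KKKWK
KKKKK
KKKKK
KBBBK
KBWBK
After op 5 fill(6,3,K) [5 cells changed]:
KKKKK
GKKKK
GGKWK
KKKWK
KKKKK
KKKKK
KKKKK
KKWKK

Answer: 5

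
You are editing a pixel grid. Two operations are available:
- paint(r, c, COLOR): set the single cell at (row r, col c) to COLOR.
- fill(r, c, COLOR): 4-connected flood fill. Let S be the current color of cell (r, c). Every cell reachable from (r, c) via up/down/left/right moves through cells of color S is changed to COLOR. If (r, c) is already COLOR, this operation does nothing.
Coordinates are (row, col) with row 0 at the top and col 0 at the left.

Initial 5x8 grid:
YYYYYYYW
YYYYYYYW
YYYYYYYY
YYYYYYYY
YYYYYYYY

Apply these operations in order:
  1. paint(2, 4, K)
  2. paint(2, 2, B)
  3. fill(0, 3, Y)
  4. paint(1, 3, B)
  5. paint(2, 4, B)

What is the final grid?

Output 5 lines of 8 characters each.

After op 1 paint(2,4,K):
YYYYYYYW
YYYYYYYW
YYYYKYYY
YYYYYYYY
YYYYYYYY
After op 2 paint(2,2,B):
YYYYYYYW
YYYYYYYW
YYBYKYYY
YYYYYYYY
YYYYYYYY
After op 3 fill(0,3,Y) [0 cells changed]:
YYYYYYYW
YYYYYYYW
YYBYKYYY
YYYYYYYY
YYYYYYYY
After op 4 paint(1,3,B):
YYYYYYYW
YYYBYYYW
YYBYKYYY
YYYYYYYY
YYYYYYYY
After op 5 paint(2,4,B):
YYYYYYYW
YYYBYYYW
YYBYBYYY
YYYYYYYY
YYYYYYYY

Answer: YYYYYYYW
YYYBYYYW
YYBYBYYY
YYYYYYYY
YYYYYYYY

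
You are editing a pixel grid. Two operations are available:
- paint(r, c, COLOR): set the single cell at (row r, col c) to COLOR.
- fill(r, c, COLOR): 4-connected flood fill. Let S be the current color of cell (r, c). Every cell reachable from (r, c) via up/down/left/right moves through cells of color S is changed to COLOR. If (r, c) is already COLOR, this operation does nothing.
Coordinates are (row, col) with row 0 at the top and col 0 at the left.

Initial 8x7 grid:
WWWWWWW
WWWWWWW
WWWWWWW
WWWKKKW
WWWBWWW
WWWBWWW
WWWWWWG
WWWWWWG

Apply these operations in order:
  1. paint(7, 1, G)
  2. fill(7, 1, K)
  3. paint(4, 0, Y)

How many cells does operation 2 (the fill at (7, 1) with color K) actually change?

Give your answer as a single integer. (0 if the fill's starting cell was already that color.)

Answer: 1

Derivation:
After op 1 paint(7,1,G):
WWWWWWW
WWWWWWW
WWWWWWW
WWWKKKW
WWWBWWW
WWWBWWW
WWWWWWG
WGWWWWG
After op 2 fill(7,1,K) [1 cells changed]:
WWWWWWW
WWWWWWW
WWWWWWW
WWWKKKW
WWWBWWW
WWWBWWW
WWWWWWG
WKWWWWG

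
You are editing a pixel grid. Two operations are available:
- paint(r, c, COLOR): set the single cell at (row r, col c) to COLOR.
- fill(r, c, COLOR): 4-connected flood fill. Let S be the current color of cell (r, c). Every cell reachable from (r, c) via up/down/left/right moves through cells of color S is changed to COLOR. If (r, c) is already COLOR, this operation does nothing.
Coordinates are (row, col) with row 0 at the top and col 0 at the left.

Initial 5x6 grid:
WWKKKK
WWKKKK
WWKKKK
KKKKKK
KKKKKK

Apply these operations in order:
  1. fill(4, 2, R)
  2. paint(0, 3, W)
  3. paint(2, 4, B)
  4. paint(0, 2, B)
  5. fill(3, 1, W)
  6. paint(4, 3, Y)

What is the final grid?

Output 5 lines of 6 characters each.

Answer: WWBWWW
WWWWWW
WWWWBW
WWWWWW
WWWYWW

Derivation:
After op 1 fill(4,2,R) [24 cells changed]:
WWRRRR
WWRRRR
WWRRRR
RRRRRR
RRRRRR
After op 2 paint(0,3,W):
WWRWRR
WWRRRR
WWRRRR
RRRRRR
RRRRRR
After op 3 paint(2,4,B):
WWRWRR
WWRRRR
WWRRBR
RRRRRR
RRRRRR
After op 4 paint(0,2,B):
WWBWRR
WWRRRR
WWRRBR
RRRRRR
RRRRRR
After op 5 fill(3,1,W) [21 cells changed]:
WWBWWW
WWWWWW
WWWWBW
WWWWWW
WWWWWW
After op 6 paint(4,3,Y):
WWBWWW
WWWWWW
WWWWBW
WWWWWW
WWWYWW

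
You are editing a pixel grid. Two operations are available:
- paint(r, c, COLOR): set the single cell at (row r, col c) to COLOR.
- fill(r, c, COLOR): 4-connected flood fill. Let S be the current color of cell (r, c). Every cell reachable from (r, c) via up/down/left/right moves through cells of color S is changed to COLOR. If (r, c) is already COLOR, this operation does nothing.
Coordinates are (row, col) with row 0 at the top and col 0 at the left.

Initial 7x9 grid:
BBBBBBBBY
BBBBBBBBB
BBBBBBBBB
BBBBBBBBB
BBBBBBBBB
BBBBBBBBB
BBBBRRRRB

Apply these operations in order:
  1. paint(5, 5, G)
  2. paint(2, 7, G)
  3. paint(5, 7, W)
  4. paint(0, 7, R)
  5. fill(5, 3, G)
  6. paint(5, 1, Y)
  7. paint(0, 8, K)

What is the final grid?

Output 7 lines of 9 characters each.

After op 1 paint(5,5,G):
BBBBBBBBY
BBBBBBBBB
BBBBBBBBB
BBBBBBBBB
BBBBBBBBB
BBBBBGBBB
BBBBRRRRB
After op 2 paint(2,7,G):
BBBBBBBBY
BBBBBBBBB
BBBBBBBGB
BBBBBBBBB
BBBBBBBBB
BBBBBGBBB
BBBBRRRRB
After op 3 paint(5,7,W):
BBBBBBBBY
BBBBBBBBB
BBBBBBBGB
BBBBBBBBB
BBBBBBBBB
BBBBBGBWB
BBBBRRRRB
After op 4 paint(0,7,R):
BBBBBBBRY
BBBBBBBBB
BBBBBBBGB
BBBBBBBBB
BBBBBBBBB
BBBBBGBWB
BBBBRRRRB
After op 5 fill(5,3,G) [54 cells changed]:
GGGGGGGRY
GGGGGGGGG
GGGGGGGGG
GGGGGGGGG
GGGGGGGGG
GGGGGGGWG
GGGGRRRRG
After op 6 paint(5,1,Y):
GGGGGGGRY
GGGGGGGGG
GGGGGGGGG
GGGGGGGGG
GGGGGGGGG
GYGGGGGWG
GGGGRRRRG
After op 7 paint(0,8,K):
GGGGGGGRK
GGGGGGGGG
GGGGGGGGG
GGGGGGGGG
GGGGGGGGG
GYGGGGGWG
GGGGRRRRG

Answer: GGGGGGGRK
GGGGGGGGG
GGGGGGGGG
GGGGGGGGG
GGGGGGGGG
GYGGGGGWG
GGGGRRRRG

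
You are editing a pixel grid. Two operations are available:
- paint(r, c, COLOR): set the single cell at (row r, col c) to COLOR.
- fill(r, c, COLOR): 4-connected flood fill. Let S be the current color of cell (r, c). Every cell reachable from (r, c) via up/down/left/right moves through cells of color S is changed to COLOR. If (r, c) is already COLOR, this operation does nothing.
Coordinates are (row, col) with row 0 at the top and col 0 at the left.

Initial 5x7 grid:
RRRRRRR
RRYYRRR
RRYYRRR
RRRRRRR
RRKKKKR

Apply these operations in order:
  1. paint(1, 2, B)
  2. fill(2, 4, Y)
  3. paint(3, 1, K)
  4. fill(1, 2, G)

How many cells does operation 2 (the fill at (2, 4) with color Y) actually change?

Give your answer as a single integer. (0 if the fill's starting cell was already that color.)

After op 1 paint(1,2,B):
RRRRRRR
RRBYRRR
RRYYRRR
RRRRRRR
RRKKKKR
After op 2 fill(2,4,Y) [27 cells changed]:
YYYYYYY
YYBYYYY
YYYYYYY
YYYYYYY
YYKKKKY

Answer: 27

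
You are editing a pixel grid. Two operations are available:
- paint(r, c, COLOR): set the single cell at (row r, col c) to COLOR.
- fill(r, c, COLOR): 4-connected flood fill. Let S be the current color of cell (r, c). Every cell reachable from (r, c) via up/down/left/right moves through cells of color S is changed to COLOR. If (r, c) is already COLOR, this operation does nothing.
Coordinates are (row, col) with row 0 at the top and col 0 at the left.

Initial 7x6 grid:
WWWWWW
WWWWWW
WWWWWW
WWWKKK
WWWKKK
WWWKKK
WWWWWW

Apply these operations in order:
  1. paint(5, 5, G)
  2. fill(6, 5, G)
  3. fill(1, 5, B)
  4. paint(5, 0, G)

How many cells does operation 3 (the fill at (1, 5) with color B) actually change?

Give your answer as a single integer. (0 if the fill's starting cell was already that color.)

Answer: 34

Derivation:
After op 1 paint(5,5,G):
WWWWWW
WWWWWW
WWWWWW
WWWKKK
WWWKKK
WWWKKG
WWWWWW
After op 2 fill(6,5,G) [33 cells changed]:
GGGGGG
GGGGGG
GGGGGG
GGGKKK
GGGKKK
GGGKKG
GGGGGG
After op 3 fill(1,5,B) [34 cells changed]:
BBBBBB
BBBBBB
BBBBBB
BBBKKK
BBBKKK
BBBKKB
BBBBBB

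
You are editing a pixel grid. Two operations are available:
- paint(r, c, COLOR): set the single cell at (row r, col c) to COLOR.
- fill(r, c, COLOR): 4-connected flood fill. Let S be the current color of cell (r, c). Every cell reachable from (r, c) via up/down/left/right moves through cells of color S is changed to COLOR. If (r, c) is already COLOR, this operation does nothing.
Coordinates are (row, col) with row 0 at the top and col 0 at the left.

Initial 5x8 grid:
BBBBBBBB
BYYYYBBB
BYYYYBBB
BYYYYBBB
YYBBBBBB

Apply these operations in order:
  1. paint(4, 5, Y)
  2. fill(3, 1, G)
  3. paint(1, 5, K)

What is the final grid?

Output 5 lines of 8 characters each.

Answer: BBBBBBBB
BGGGGKBB
BGGGGBBB
BGGGGBBB
GGBBBYBB

Derivation:
After op 1 paint(4,5,Y):
BBBBBBBB
BYYYYBBB
BYYYYBBB
BYYYYBBB
YYBBBYBB
After op 2 fill(3,1,G) [14 cells changed]:
BBBBBBBB
BGGGGBBB
BGGGGBBB
BGGGGBBB
GGBBBYBB
After op 3 paint(1,5,K):
BBBBBBBB
BGGGGKBB
BGGGGBBB
BGGGGBBB
GGBBBYBB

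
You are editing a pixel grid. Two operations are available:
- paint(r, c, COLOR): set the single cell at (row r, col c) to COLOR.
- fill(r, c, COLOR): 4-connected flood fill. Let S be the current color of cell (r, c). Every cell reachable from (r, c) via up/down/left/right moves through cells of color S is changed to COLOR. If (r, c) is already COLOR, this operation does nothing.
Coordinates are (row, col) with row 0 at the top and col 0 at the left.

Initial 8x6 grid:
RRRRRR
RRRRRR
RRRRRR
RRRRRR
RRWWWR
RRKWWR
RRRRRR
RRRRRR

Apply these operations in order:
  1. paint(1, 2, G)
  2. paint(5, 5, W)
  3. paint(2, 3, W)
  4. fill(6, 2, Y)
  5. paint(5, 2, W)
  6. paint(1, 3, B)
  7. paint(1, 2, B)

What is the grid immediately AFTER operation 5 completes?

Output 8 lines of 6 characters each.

Answer: YYYYYY
YYGYYY
YYYWYY
YYYYYY
YYWWWY
YYWWWW
YYYYYY
YYYYYY

Derivation:
After op 1 paint(1,2,G):
RRRRRR
RRGRRR
RRRRRR
RRRRRR
RRWWWR
RRKWWR
RRRRRR
RRRRRR
After op 2 paint(5,5,W):
RRRRRR
RRGRRR
RRRRRR
RRRRRR
RRWWWR
RRKWWW
RRRRRR
RRRRRR
After op 3 paint(2,3,W):
RRRRRR
RRGRRR
RRRWRR
RRRRRR
RRWWWR
RRKWWW
RRRRRR
RRRRRR
After op 4 fill(6,2,Y) [39 cells changed]:
YYYYYY
YYGYYY
YYYWYY
YYYYYY
YYWWWY
YYKWWW
YYYYYY
YYYYYY
After op 5 paint(5,2,W):
YYYYYY
YYGYYY
YYYWYY
YYYYYY
YYWWWY
YYWWWW
YYYYYY
YYYYYY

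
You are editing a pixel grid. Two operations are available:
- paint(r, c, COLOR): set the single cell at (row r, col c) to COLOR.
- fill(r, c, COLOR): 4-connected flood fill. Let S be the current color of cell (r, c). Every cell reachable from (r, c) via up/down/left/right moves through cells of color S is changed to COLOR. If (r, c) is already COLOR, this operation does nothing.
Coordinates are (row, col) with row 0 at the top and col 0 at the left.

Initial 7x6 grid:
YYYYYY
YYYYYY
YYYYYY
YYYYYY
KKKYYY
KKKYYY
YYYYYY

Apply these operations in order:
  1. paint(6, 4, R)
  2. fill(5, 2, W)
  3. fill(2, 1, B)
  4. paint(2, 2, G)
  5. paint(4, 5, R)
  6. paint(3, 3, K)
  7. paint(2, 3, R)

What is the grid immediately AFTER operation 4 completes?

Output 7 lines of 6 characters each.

Answer: BBBBBB
BBBBBB
BBGBBB
BBBBBB
WWWBBB
WWWBBB
BBBBRB

Derivation:
After op 1 paint(6,4,R):
YYYYYY
YYYYYY
YYYYYY
YYYYYY
KKKYYY
KKKYYY
YYYYRY
After op 2 fill(5,2,W) [6 cells changed]:
YYYYYY
YYYYYY
YYYYYY
YYYYYY
WWWYYY
WWWYYY
YYYYRY
After op 3 fill(2,1,B) [35 cells changed]:
BBBBBB
BBBBBB
BBBBBB
BBBBBB
WWWBBB
WWWBBB
BBBBRB
After op 4 paint(2,2,G):
BBBBBB
BBBBBB
BBGBBB
BBBBBB
WWWBBB
WWWBBB
BBBBRB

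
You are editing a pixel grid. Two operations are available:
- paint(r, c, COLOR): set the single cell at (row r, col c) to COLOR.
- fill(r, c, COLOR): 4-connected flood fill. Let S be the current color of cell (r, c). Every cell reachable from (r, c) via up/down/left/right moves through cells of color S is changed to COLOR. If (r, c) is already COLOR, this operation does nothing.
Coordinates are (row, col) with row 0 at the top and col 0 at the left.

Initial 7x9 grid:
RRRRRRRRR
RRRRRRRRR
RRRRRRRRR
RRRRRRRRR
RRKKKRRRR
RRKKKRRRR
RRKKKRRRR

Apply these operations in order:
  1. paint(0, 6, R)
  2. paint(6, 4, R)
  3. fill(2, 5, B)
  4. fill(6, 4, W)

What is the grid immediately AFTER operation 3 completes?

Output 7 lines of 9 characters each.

Answer: BBBBBBBBB
BBBBBBBBB
BBBBBBBBB
BBBBBBBBB
BBKKKBBBB
BBKKKBBBB
BBKKBBBBB

Derivation:
After op 1 paint(0,6,R):
RRRRRRRRR
RRRRRRRRR
RRRRRRRRR
RRRRRRRRR
RRKKKRRRR
RRKKKRRRR
RRKKKRRRR
After op 2 paint(6,4,R):
RRRRRRRRR
RRRRRRRRR
RRRRRRRRR
RRRRRRRRR
RRKKKRRRR
RRKKKRRRR
RRKKRRRRR
After op 3 fill(2,5,B) [55 cells changed]:
BBBBBBBBB
BBBBBBBBB
BBBBBBBBB
BBBBBBBBB
BBKKKBBBB
BBKKKBBBB
BBKKBBBBB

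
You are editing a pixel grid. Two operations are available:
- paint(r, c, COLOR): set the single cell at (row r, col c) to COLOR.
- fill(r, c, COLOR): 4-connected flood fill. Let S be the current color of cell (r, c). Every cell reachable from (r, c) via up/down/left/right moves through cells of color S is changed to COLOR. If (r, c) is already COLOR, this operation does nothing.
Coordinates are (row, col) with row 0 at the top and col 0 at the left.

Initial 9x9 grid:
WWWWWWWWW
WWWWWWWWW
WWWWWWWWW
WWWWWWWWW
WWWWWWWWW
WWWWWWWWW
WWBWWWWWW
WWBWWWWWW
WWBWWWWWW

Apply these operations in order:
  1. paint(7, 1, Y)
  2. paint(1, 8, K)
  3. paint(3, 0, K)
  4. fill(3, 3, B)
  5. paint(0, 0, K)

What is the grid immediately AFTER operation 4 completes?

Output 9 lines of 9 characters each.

After op 1 paint(7,1,Y):
WWWWWWWWW
WWWWWWWWW
WWWWWWWWW
WWWWWWWWW
WWWWWWWWW
WWWWWWWWW
WWBWWWWWW
WYBWWWWWW
WWBWWWWWW
After op 2 paint(1,8,K):
WWWWWWWWW
WWWWWWWWK
WWWWWWWWW
WWWWWWWWW
WWWWWWWWW
WWWWWWWWW
WWBWWWWWW
WYBWWWWWW
WWBWWWWWW
After op 3 paint(3,0,K):
WWWWWWWWW
WWWWWWWWK
WWWWWWWWW
KWWWWWWWW
WWWWWWWWW
WWWWWWWWW
WWBWWWWWW
WYBWWWWWW
WWBWWWWWW
After op 4 fill(3,3,B) [75 cells changed]:
BBBBBBBBB
BBBBBBBBK
BBBBBBBBB
KBBBBBBBB
BBBBBBBBB
BBBBBBBBB
BBBBBBBBB
BYBBBBBBB
BBBBBBBBB

Answer: BBBBBBBBB
BBBBBBBBK
BBBBBBBBB
KBBBBBBBB
BBBBBBBBB
BBBBBBBBB
BBBBBBBBB
BYBBBBBBB
BBBBBBBBB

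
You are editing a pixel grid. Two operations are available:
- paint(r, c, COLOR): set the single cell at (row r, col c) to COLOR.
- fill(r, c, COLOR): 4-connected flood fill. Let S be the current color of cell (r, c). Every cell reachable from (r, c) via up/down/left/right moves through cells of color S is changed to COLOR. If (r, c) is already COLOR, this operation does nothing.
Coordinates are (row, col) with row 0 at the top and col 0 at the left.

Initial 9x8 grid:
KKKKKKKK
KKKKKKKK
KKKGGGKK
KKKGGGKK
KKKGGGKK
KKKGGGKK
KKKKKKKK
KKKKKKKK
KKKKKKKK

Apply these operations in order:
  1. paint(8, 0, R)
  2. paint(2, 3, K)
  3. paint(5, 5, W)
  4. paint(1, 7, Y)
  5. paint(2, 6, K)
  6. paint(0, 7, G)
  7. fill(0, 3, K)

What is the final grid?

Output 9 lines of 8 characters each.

After op 1 paint(8,0,R):
KKKKKKKK
KKKKKKKK
KKKGGGKK
KKKGGGKK
KKKGGGKK
KKKGGGKK
KKKKKKKK
KKKKKKKK
RKKKKKKK
After op 2 paint(2,3,K):
KKKKKKKK
KKKKKKKK
KKKKGGKK
KKKGGGKK
KKKGGGKK
KKKGGGKK
KKKKKKKK
KKKKKKKK
RKKKKKKK
After op 3 paint(5,5,W):
KKKKKKKK
KKKKKKKK
KKKKGGKK
KKKGGGKK
KKKGGGKK
KKKGGWKK
KKKKKKKK
KKKKKKKK
RKKKKKKK
After op 4 paint(1,7,Y):
KKKKKKKK
KKKKKKKY
KKKKGGKK
KKKGGGKK
KKKGGGKK
KKKGGWKK
KKKKKKKK
KKKKKKKK
RKKKKKKK
After op 5 paint(2,6,K):
KKKKKKKK
KKKKKKKY
KKKKGGKK
KKKGGGKK
KKKGGGKK
KKKGGWKK
KKKKKKKK
KKKKKKKK
RKKKKKKK
After op 6 paint(0,7,G):
KKKKKKKG
KKKKKKKY
KKKKGGKK
KKKGGGKK
KKKGGGKK
KKKGGWKK
KKKKKKKK
KKKKKKKK
RKKKKKKK
After op 7 fill(0,3,K) [0 cells changed]:
KKKKKKKG
KKKKKKKY
KKKKGGKK
KKKGGGKK
KKKGGGKK
KKKGGWKK
KKKKKKKK
KKKKKKKK
RKKKKKKK

Answer: KKKKKKKG
KKKKKKKY
KKKKGGKK
KKKGGGKK
KKKGGGKK
KKKGGWKK
KKKKKKKK
KKKKKKKK
RKKKKKKK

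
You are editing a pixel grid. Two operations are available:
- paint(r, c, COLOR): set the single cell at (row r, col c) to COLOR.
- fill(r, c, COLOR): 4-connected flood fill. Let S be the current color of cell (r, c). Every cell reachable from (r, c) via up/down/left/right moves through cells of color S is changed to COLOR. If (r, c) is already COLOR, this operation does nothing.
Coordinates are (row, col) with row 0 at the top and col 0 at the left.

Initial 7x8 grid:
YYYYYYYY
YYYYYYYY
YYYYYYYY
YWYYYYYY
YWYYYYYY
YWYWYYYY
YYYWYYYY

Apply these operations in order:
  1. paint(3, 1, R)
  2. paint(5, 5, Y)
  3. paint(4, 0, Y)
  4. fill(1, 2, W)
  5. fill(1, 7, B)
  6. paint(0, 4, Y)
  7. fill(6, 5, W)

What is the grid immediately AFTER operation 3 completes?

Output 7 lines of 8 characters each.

After op 1 paint(3,1,R):
YYYYYYYY
YYYYYYYY
YYYYYYYY
YRYYYYYY
YWYYYYYY
YWYWYYYY
YYYWYYYY
After op 2 paint(5,5,Y):
YYYYYYYY
YYYYYYYY
YYYYYYYY
YRYYYYYY
YWYYYYYY
YWYWYYYY
YYYWYYYY
After op 3 paint(4,0,Y):
YYYYYYYY
YYYYYYYY
YYYYYYYY
YRYYYYYY
YWYYYYYY
YWYWYYYY
YYYWYYYY

Answer: YYYYYYYY
YYYYYYYY
YYYYYYYY
YRYYYYYY
YWYYYYYY
YWYWYYYY
YYYWYYYY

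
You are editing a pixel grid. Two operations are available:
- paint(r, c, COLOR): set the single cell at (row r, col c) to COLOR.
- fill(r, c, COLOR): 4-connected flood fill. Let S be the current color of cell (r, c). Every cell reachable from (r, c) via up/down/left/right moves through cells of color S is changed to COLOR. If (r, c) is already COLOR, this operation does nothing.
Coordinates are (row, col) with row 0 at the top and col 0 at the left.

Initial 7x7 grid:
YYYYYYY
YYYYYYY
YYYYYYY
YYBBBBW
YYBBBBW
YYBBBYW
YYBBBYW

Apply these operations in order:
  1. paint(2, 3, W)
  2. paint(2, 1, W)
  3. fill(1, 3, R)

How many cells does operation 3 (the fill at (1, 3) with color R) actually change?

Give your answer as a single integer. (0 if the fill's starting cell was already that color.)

After op 1 paint(2,3,W):
YYYYYYY
YYYYYYY
YYYWYYY
YYBBBBW
YYBBBBW
YYBBBYW
YYBBBYW
After op 2 paint(2,1,W):
YYYYYYY
YYYYYYY
YWYWYYY
YYBBBBW
YYBBBBW
YYBBBYW
YYBBBYW
After op 3 fill(1,3,R) [27 cells changed]:
RRRRRRR
RRRRRRR
RWRWRRR
RRBBBBW
RRBBBBW
RRBBBYW
RRBBBYW

Answer: 27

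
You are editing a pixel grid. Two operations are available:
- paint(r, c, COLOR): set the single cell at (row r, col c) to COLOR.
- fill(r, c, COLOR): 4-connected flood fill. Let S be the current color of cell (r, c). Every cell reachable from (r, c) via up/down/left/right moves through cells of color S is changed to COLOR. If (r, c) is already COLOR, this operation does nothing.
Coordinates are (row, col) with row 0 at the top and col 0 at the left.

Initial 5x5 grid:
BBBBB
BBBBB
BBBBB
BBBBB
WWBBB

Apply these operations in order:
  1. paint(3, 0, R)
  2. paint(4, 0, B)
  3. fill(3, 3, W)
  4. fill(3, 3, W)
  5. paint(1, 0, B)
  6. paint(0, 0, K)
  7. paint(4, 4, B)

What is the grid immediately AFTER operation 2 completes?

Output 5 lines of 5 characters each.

Answer: BBBBB
BBBBB
BBBBB
RBBBB
BWBBB

Derivation:
After op 1 paint(3,0,R):
BBBBB
BBBBB
BBBBB
RBBBB
WWBBB
After op 2 paint(4,0,B):
BBBBB
BBBBB
BBBBB
RBBBB
BWBBB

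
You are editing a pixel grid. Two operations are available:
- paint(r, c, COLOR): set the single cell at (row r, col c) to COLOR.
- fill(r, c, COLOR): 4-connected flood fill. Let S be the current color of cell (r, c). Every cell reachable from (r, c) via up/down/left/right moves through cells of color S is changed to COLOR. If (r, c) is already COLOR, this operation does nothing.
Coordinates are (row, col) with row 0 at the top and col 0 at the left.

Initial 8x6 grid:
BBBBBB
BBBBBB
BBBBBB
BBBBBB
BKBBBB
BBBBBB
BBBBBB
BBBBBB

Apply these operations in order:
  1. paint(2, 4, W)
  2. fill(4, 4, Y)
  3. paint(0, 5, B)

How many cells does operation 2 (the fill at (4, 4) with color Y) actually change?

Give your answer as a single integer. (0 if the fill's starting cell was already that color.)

Answer: 46

Derivation:
After op 1 paint(2,4,W):
BBBBBB
BBBBBB
BBBBWB
BBBBBB
BKBBBB
BBBBBB
BBBBBB
BBBBBB
After op 2 fill(4,4,Y) [46 cells changed]:
YYYYYY
YYYYYY
YYYYWY
YYYYYY
YKYYYY
YYYYYY
YYYYYY
YYYYYY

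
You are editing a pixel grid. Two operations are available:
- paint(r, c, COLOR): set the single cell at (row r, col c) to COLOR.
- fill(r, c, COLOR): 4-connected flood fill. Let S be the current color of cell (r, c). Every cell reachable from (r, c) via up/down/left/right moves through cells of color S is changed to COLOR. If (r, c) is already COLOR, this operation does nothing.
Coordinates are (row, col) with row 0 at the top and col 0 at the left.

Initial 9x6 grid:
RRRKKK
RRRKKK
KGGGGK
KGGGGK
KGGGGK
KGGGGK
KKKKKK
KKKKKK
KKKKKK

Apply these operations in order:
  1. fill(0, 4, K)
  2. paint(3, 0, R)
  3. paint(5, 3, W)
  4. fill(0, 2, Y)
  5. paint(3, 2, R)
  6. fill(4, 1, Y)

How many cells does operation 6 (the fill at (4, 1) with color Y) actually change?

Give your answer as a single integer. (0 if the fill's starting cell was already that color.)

After op 1 fill(0,4,K) [0 cells changed]:
RRRKKK
RRRKKK
KGGGGK
KGGGGK
KGGGGK
KGGGGK
KKKKKK
KKKKKK
KKKKKK
After op 2 paint(3,0,R):
RRRKKK
RRRKKK
KGGGGK
RGGGGK
KGGGGK
KGGGGK
KKKKKK
KKKKKK
KKKKKK
After op 3 paint(5,3,W):
RRRKKK
RRRKKK
KGGGGK
RGGGGK
KGGGGK
KGGWGK
KKKKKK
KKKKKK
KKKKKK
After op 4 fill(0,2,Y) [6 cells changed]:
YYYKKK
YYYKKK
KGGGGK
RGGGGK
KGGGGK
KGGWGK
KKKKKK
KKKKKK
KKKKKK
After op 5 paint(3,2,R):
YYYKKK
YYYKKK
KGGGGK
RGRGGK
KGGGGK
KGGWGK
KKKKKK
KKKKKK
KKKKKK
After op 6 fill(4,1,Y) [14 cells changed]:
YYYKKK
YYYKKK
KYYYYK
RYRYYK
KYYYYK
KYYWYK
KKKKKK
KKKKKK
KKKKKK

Answer: 14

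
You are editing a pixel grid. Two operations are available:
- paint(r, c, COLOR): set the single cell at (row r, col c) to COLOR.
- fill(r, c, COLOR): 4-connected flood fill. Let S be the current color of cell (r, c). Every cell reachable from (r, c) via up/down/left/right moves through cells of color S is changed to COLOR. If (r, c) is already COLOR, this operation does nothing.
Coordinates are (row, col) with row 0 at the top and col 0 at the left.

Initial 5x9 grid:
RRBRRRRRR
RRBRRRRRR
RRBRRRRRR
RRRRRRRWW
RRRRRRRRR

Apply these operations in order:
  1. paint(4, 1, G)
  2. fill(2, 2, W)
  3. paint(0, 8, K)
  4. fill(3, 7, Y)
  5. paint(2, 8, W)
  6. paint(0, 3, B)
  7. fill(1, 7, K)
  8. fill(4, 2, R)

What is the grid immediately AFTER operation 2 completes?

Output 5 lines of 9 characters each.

Answer: RRWRRRRRR
RRWRRRRRR
RRWRRRRRR
RRRRRRRWW
RGRRRRRRR

Derivation:
After op 1 paint(4,1,G):
RRBRRRRRR
RRBRRRRRR
RRBRRRRRR
RRRRRRRWW
RGRRRRRRR
After op 2 fill(2,2,W) [3 cells changed]:
RRWRRRRRR
RRWRRRRRR
RRWRRRRRR
RRRRRRRWW
RGRRRRRRR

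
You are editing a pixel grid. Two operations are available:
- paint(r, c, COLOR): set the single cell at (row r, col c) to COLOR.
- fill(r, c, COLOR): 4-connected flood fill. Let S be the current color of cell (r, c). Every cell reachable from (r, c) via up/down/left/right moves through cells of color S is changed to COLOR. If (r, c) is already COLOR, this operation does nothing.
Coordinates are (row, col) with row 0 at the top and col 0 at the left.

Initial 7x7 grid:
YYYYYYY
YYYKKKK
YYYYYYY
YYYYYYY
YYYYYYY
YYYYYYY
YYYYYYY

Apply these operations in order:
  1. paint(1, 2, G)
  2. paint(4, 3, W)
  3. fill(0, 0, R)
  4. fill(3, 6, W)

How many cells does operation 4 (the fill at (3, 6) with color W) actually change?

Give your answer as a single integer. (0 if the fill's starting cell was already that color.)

Answer: 43

Derivation:
After op 1 paint(1,2,G):
YYYYYYY
YYGKKKK
YYYYYYY
YYYYYYY
YYYYYYY
YYYYYYY
YYYYYYY
After op 2 paint(4,3,W):
YYYYYYY
YYGKKKK
YYYYYYY
YYYYYYY
YYYWYYY
YYYYYYY
YYYYYYY
After op 3 fill(0,0,R) [43 cells changed]:
RRRRRRR
RRGKKKK
RRRRRRR
RRRRRRR
RRRWRRR
RRRRRRR
RRRRRRR
After op 4 fill(3,6,W) [43 cells changed]:
WWWWWWW
WWGKKKK
WWWWWWW
WWWWWWW
WWWWWWW
WWWWWWW
WWWWWWW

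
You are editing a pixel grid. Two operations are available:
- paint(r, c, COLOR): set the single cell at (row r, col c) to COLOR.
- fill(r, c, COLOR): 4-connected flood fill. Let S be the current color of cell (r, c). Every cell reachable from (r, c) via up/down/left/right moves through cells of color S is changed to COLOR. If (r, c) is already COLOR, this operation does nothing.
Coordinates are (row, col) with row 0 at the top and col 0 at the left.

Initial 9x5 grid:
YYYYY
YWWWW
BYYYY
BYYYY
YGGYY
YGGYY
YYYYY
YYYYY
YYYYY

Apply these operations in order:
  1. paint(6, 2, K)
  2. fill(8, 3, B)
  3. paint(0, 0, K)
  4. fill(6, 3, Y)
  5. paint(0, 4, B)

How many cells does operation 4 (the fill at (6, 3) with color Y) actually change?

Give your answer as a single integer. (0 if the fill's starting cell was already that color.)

Answer: 30

Derivation:
After op 1 paint(6,2,K):
YYYYY
YWWWW
BYYYY
BYYYY
YGGYY
YGGYY
YYKYY
YYYYY
YYYYY
After op 2 fill(8,3,B) [28 cells changed]:
YYYYY
YWWWW
BBBBB
BBBBB
BGGBB
BGGBB
BBKBB
BBBBB
BBBBB
After op 3 paint(0,0,K):
KYYYY
YWWWW
BBBBB
BBBBB
BGGBB
BGGBB
BBKBB
BBBBB
BBBBB
After op 4 fill(6,3,Y) [30 cells changed]:
KYYYY
YWWWW
YYYYY
YYYYY
YGGYY
YGGYY
YYKYY
YYYYY
YYYYY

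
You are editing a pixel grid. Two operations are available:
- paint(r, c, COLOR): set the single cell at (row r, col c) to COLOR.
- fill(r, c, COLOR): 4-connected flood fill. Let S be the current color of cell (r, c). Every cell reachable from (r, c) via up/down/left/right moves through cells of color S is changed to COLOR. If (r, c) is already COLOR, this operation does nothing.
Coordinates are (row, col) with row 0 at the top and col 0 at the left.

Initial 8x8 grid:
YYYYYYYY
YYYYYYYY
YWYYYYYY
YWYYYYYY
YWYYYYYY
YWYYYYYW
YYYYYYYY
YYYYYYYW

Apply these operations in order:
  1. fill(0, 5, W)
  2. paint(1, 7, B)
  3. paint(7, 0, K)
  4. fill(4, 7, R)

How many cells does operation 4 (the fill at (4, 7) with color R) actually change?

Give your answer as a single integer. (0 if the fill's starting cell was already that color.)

Answer: 62

Derivation:
After op 1 fill(0,5,W) [58 cells changed]:
WWWWWWWW
WWWWWWWW
WWWWWWWW
WWWWWWWW
WWWWWWWW
WWWWWWWW
WWWWWWWW
WWWWWWWW
After op 2 paint(1,7,B):
WWWWWWWW
WWWWWWWB
WWWWWWWW
WWWWWWWW
WWWWWWWW
WWWWWWWW
WWWWWWWW
WWWWWWWW
After op 3 paint(7,0,K):
WWWWWWWW
WWWWWWWB
WWWWWWWW
WWWWWWWW
WWWWWWWW
WWWWWWWW
WWWWWWWW
KWWWWWWW
After op 4 fill(4,7,R) [62 cells changed]:
RRRRRRRR
RRRRRRRB
RRRRRRRR
RRRRRRRR
RRRRRRRR
RRRRRRRR
RRRRRRRR
KRRRRRRR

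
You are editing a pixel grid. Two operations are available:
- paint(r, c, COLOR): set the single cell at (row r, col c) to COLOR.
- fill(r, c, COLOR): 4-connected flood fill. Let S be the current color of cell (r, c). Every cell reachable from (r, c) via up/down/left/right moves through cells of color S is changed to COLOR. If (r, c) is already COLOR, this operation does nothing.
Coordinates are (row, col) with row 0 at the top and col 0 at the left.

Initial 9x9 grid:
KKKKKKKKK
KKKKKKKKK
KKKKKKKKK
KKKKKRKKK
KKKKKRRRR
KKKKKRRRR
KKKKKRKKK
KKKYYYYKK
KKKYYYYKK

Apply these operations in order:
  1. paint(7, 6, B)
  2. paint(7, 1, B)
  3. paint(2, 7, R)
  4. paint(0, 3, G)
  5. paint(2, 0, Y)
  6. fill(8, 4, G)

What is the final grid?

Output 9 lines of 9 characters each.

After op 1 paint(7,6,B):
KKKKKKKKK
KKKKKKKKK
KKKKKKKKK
KKKKKRKKK
KKKKKRRRR
KKKKKRRRR
KKKKKRKKK
KKKYYYBKK
KKKYYYYKK
After op 2 paint(7,1,B):
KKKKKKKKK
KKKKKKKKK
KKKKKKKKK
KKKKKRKKK
KKKKKRRRR
KKKKKRRRR
KKKKKRKKK
KBKYYYBKK
KKKYYYYKK
After op 3 paint(2,7,R):
KKKKKKKKK
KKKKKKKKK
KKKKKKKRK
KKKKKRKKK
KKKKKRRRR
KKKKKRRRR
KKKKKRKKK
KBKYYYBKK
KKKYYYYKK
After op 4 paint(0,3,G):
KKKGKKKKK
KKKKKKKKK
KKKKKKKRK
KKKKKRKKK
KKKKKRRRR
KKKKKRRRR
KKKKKRKKK
KBKYYYBKK
KKKYYYYKK
After op 5 paint(2,0,Y):
KKKGKKKKK
KKKKKKKKK
YKKKKKKRK
KKKKKRKKK
KKKKKRRRR
KKKKKRRRR
KKKKKRKKK
KBKYYYBKK
KKKYYYYKK
After op 6 fill(8,4,G) [7 cells changed]:
KKKGKKKKK
KKKKKKKKK
YKKKKKKRK
KKKKKRKKK
KKKKKRRRR
KKKKKRRRR
KKKKKRKKK
KBKGGGBKK
KKKGGGGKK

Answer: KKKGKKKKK
KKKKKKKKK
YKKKKKKRK
KKKKKRKKK
KKKKKRRRR
KKKKKRRRR
KKKKKRKKK
KBKGGGBKK
KKKGGGGKK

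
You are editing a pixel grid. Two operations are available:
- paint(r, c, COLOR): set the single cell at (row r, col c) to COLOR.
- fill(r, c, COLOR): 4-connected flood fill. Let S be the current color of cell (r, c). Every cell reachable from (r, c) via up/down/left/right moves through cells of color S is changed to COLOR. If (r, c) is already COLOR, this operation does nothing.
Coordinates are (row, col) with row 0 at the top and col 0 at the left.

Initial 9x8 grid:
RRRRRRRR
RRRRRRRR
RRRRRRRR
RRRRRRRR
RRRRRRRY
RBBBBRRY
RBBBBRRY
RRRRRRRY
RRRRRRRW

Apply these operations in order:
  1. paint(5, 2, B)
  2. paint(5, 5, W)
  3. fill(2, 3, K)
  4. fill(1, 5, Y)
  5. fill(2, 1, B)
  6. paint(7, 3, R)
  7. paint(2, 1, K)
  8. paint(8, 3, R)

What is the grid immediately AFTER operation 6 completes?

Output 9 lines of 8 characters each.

Answer: BBBBBBBB
BBBBBBBB
BBBBBBBB
BBBBBBBB
BBBBBBBB
BBBBBWBB
BBBBBBBB
BBBRBBBB
BBBBBBBW

Derivation:
After op 1 paint(5,2,B):
RRRRRRRR
RRRRRRRR
RRRRRRRR
RRRRRRRR
RRRRRRRY
RBBBBRRY
RBBBBRRY
RRRRRRRY
RRRRRRRW
After op 2 paint(5,5,W):
RRRRRRRR
RRRRRRRR
RRRRRRRR
RRRRRRRR
RRRRRRRY
RBBBBWRY
RBBBBRRY
RRRRRRRY
RRRRRRRW
After op 3 fill(2,3,K) [58 cells changed]:
KKKKKKKK
KKKKKKKK
KKKKKKKK
KKKKKKKK
KKKKKKKY
KBBBBWKY
KBBBBKKY
KKKKKKKY
KKKKKKKW
After op 4 fill(1,5,Y) [58 cells changed]:
YYYYYYYY
YYYYYYYY
YYYYYYYY
YYYYYYYY
YYYYYYYY
YBBBBWYY
YBBBBYYY
YYYYYYYY
YYYYYYYW
After op 5 fill(2,1,B) [62 cells changed]:
BBBBBBBB
BBBBBBBB
BBBBBBBB
BBBBBBBB
BBBBBBBB
BBBBBWBB
BBBBBBBB
BBBBBBBB
BBBBBBBW
After op 6 paint(7,3,R):
BBBBBBBB
BBBBBBBB
BBBBBBBB
BBBBBBBB
BBBBBBBB
BBBBBWBB
BBBBBBBB
BBBRBBBB
BBBBBBBW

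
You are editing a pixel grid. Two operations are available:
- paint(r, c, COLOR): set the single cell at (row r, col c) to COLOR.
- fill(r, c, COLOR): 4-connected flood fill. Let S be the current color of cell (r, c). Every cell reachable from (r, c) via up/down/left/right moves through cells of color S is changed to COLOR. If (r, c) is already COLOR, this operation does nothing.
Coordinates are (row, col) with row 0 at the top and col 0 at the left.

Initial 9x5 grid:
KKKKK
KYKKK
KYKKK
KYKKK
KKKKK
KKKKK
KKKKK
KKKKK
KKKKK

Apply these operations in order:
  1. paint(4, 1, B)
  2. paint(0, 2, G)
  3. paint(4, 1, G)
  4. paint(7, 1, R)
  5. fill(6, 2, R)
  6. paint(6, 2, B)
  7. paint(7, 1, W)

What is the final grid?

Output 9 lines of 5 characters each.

After op 1 paint(4,1,B):
KKKKK
KYKKK
KYKKK
KYKKK
KBKKK
KKKKK
KKKKK
KKKKK
KKKKK
After op 2 paint(0,2,G):
KKGKK
KYKKK
KYKKK
KYKKK
KBKKK
KKKKK
KKKKK
KKKKK
KKKKK
After op 3 paint(4,1,G):
KKGKK
KYKKK
KYKKK
KYKKK
KGKKK
KKKKK
KKKKK
KKKKK
KKKKK
After op 4 paint(7,1,R):
KKGKK
KYKKK
KYKKK
KYKKK
KGKKK
KKKKK
KKKKK
KRKKK
KKKKK
After op 5 fill(6,2,R) [39 cells changed]:
RRGRR
RYRRR
RYRRR
RYRRR
RGRRR
RRRRR
RRRRR
RRRRR
RRRRR
After op 6 paint(6,2,B):
RRGRR
RYRRR
RYRRR
RYRRR
RGRRR
RRRRR
RRBRR
RRRRR
RRRRR
After op 7 paint(7,1,W):
RRGRR
RYRRR
RYRRR
RYRRR
RGRRR
RRRRR
RRBRR
RWRRR
RRRRR

Answer: RRGRR
RYRRR
RYRRR
RYRRR
RGRRR
RRRRR
RRBRR
RWRRR
RRRRR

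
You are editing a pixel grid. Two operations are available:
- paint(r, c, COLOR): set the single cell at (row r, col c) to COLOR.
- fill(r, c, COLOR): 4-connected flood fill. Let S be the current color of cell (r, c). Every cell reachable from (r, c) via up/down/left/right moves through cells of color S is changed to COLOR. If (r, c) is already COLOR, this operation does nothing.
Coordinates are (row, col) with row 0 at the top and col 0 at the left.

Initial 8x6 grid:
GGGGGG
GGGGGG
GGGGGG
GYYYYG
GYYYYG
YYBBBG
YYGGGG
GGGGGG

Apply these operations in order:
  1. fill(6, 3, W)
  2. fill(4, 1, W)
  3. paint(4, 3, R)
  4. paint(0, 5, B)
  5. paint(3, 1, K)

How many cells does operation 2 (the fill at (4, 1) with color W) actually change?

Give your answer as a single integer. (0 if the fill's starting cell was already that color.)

Answer: 12

Derivation:
After op 1 fill(6,3,W) [33 cells changed]:
WWWWWW
WWWWWW
WWWWWW
WYYYYW
WYYYYW
YYBBBW
YYWWWW
WWWWWW
After op 2 fill(4,1,W) [12 cells changed]:
WWWWWW
WWWWWW
WWWWWW
WWWWWW
WWWWWW
WWBBBW
WWWWWW
WWWWWW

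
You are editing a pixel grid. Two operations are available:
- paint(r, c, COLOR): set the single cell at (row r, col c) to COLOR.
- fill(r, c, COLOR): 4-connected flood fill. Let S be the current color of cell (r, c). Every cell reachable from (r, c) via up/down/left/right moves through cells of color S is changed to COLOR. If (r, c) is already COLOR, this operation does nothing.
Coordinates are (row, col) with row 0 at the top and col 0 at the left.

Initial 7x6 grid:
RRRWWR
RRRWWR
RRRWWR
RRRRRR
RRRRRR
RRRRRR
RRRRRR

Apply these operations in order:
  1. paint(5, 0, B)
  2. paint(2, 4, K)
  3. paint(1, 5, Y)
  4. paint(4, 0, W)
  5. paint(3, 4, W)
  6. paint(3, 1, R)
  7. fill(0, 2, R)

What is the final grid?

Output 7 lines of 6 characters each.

After op 1 paint(5,0,B):
RRRWWR
RRRWWR
RRRWWR
RRRRRR
RRRRRR
BRRRRR
RRRRRR
After op 2 paint(2,4,K):
RRRWWR
RRRWWR
RRRWKR
RRRRRR
RRRRRR
BRRRRR
RRRRRR
After op 3 paint(1,5,Y):
RRRWWR
RRRWWY
RRRWKR
RRRRRR
RRRRRR
BRRRRR
RRRRRR
After op 4 paint(4,0,W):
RRRWWR
RRRWWY
RRRWKR
RRRRRR
WRRRRR
BRRRRR
RRRRRR
After op 5 paint(3,4,W):
RRRWWR
RRRWWY
RRRWKR
RRRRWR
WRRRRR
BRRRRR
RRRRRR
After op 6 paint(3,1,R):
RRRWWR
RRRWWY
RRRWKR
RRRRWR
WRRRRR
BRRRRR
RRRRRR
After op 7 fill(0,2,R) [0 cells changed]:
RRRWWR
RRRWWY
RRRWKR
RRRRWR
WRRRRR
BRRRRR
RRRRRR

Answer: RRRWWR
RRRWWY
RRRWKR
RRRRWR
WRRRRR
BRRRRR
RRRRRR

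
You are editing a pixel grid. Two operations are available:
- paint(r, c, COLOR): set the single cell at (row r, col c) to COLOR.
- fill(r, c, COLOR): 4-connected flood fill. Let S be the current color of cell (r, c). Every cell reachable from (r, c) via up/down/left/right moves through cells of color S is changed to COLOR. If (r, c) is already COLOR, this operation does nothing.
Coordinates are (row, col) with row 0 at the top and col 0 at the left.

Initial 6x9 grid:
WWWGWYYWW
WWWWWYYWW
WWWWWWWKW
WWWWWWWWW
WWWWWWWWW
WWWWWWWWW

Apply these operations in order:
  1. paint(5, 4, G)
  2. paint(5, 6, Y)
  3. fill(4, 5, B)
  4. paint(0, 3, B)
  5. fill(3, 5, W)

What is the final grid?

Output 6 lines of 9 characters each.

Answer: WWWWWYYWW
WWWWWYYWW
WWWWWWWKW
WWWWWWWWW
WWWWWWWWW
WWWWGWYWW

Derivation:
After op 1 paint(5,4,G):
WWWGWYYWW
WWWWWYYWW
WWWWWWWKW
WWWWWWWWW
WWWWWWWWW
WWWWGWWWW
After op 2 paint(5,6,Y):
WWWGWYYWW
WWWWWYYWW
WWWWWWWKW
WWWWWWWWW
WWWWWWWWW
WWWWGWYWW
After op 3 fill(4,5,B) [46 cells changed]:
BBBGBYYBB
BBBBBYYBB
BBBBBBBKB
BBBBBBBBB
BBBBBBBBB
BBBBGBYBB
After op 4 paint(0,3,B):
BBBBBYYBB
BBBBBYYBB
BBBBBBBKB
BBBBBBBBB
BBBBBBBBB
BBBBGBYBB
After op 5 fill(3,5,W) [47 cells changed]:
WWWWWYYWW
WWWWWYYWW
WWWWWWWKW
WWWWWWWWW
WWWWWWWWW
WWWWGWYWW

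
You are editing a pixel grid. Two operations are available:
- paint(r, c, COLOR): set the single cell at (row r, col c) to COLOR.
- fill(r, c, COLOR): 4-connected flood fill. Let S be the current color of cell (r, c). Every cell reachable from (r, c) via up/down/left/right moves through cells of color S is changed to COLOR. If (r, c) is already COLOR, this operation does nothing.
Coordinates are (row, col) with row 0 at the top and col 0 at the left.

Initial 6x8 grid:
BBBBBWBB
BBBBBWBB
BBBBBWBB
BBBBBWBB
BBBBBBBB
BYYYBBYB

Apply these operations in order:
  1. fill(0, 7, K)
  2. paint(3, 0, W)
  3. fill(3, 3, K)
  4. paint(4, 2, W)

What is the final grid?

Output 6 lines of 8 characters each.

Answer: KKKKKWKK
KKKKKWKK
KKKKKWKK
WKKKKWKK
KKWKKKKK
KYYYKKYK

Derivation:
After op 1 fill(0,7,K) [40 cells changed]:
KKKKKWKK
KKKKKWKK
KKKKKWKK
KKKKKWKK
KKKKKKKK
KYYYKKYK
After op 2 paint(3,0,W):
KKKKKWKK
KKKKKWKK
KKKKKWKK
WKKKKWKK
KKKKKKKK
KYYYKKYK
After op 3 fill(3,3,K) [0 cells changed]:
KKKKKWKK
KKKKKWKK
KKKKKWKK
WKKKKWKK
KKKKKKKK
KYYYKKYK
After op 4 paint(4,2,W):
KKKKKWKK
KKKKKWKK
KKKKKWKK
WKKKKWKK
KKWKKKKK
KYYYKKYK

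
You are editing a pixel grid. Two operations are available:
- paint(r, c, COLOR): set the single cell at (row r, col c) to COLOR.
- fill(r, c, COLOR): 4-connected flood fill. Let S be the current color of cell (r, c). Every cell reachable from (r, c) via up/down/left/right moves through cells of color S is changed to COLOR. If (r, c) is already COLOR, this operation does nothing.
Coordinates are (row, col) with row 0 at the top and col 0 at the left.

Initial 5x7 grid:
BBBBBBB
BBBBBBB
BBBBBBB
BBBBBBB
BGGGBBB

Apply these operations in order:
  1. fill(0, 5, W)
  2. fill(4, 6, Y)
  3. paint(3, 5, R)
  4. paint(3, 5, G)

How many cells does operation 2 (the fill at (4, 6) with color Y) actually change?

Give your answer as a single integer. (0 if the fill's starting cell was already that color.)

After op 1 fill(0,5,W) [32 cells changed]:
WWWWWWW
WWWWWWW
WWWWWWW
WWWWWWW
WGGGWWW
After op 2 fill(4,6,Y) [32 cells changed]:
YYYYYYY
YYYYYYY
YYYYYYY
YYYYYYY
YGGGYYY

Answer: 32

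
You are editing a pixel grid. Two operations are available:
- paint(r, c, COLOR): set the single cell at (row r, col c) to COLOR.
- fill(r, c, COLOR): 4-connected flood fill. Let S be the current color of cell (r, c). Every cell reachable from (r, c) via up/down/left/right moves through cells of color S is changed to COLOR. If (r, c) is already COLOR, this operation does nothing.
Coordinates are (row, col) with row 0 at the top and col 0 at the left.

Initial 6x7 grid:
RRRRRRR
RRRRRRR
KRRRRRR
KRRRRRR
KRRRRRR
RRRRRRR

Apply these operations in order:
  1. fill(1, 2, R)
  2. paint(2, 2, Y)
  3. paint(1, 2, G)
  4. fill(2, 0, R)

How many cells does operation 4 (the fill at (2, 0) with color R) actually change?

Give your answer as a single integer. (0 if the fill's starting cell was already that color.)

After op 1 fill(1,2,R) [0 cells changed]:
RRRRRRR
RRRRRRR
KRRRRRR
KRRRRRR
KRRRRRR
RRRRRRR
After op 2 paint(2,2,Y):
RRRRRRR
RRRRRRR
KRYRRRR
KRRRRRR
KRRRRRR
RRRRRRR
After op 3 paint(1,2,G):
RRRRRRR
RRGRRRR
KRYRRRR
KRRRRRR
KRRRRRR
RRRRRRR
After op 4 fill(2,0,R) [3 cells changed]:
RRRRRRR
RRGRRRR
RRYRRRR
RRRRRRR
RRRRRRR
RRRRRRR

Answer: 3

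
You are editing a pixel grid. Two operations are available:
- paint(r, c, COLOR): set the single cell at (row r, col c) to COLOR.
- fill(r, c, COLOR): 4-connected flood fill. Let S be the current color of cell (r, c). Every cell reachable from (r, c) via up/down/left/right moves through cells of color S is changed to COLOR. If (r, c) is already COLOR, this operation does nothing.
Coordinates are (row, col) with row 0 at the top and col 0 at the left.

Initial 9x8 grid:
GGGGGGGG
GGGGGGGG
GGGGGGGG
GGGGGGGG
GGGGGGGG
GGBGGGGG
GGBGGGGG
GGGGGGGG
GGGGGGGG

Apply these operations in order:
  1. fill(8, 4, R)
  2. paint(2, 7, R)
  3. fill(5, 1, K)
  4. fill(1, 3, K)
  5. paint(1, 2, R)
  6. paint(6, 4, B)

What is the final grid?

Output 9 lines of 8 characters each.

Answer: KKKKKKKK
KKRKKKKK
KKKKKKKK
KKKKKKKK
KKKKKKKK
KKBKKKKK
KKBKBKKK
KKKKKKKK
KKKKKKKK

Derivation:
After op 1 fill(8,4,R) [70 cells changed]:
RRRRRRRR
RRRRRRRR
RRRRRRRR
RRRRRRRR
RRRRRRRR
RRBRRRRR
RRBRRRRR
RRRRRRRR
RRRRRRRR
After op 2 paint(2,7,R):
RRRRRRRR
RRRRRRRR
RRRRRRRR
RRRRRRRR
RRRRRRRR
RRBRRRRR
RRBRRRRR
RRRRRRRR
RRRRRRRR
After op 3 fill(5,1,K) [70 cells changed]:
KKKKKKKK
KKKKKKKK
KKKKKKKK
KKKKKKKK
KKKKKKKK
KKBKKKKK
KKBKKKKK
KKKKKKKK
KKKKKKKK
After op 4 fill(1,3,K) [0 cells changed]:
KKKKKKKK
KKKKKKKK
KKKKKKKK
KKKKKKKK
KKKKKKKK
KKBKKKKK
KKBKKKKK
KKKKKKKK
KKKKKKKK
After op 5 paint(1,2,R):
KKKKKKKK
KKRKKKKK
KKKKKKKK
KKKKKKKK
KKKKKKKK
KKBKKKKK
KKBKKKKK
KKKKKKKK
KKKKKKKK
After op 6 paint(6,4,B):
KKKKKKKK
KKRKKKKK
KKKKKKKK
KKKKKKKK
KKKKKKKK
KKBKKKKK
KKBKBKKK
KKKKKKKK
KKKKKKKK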